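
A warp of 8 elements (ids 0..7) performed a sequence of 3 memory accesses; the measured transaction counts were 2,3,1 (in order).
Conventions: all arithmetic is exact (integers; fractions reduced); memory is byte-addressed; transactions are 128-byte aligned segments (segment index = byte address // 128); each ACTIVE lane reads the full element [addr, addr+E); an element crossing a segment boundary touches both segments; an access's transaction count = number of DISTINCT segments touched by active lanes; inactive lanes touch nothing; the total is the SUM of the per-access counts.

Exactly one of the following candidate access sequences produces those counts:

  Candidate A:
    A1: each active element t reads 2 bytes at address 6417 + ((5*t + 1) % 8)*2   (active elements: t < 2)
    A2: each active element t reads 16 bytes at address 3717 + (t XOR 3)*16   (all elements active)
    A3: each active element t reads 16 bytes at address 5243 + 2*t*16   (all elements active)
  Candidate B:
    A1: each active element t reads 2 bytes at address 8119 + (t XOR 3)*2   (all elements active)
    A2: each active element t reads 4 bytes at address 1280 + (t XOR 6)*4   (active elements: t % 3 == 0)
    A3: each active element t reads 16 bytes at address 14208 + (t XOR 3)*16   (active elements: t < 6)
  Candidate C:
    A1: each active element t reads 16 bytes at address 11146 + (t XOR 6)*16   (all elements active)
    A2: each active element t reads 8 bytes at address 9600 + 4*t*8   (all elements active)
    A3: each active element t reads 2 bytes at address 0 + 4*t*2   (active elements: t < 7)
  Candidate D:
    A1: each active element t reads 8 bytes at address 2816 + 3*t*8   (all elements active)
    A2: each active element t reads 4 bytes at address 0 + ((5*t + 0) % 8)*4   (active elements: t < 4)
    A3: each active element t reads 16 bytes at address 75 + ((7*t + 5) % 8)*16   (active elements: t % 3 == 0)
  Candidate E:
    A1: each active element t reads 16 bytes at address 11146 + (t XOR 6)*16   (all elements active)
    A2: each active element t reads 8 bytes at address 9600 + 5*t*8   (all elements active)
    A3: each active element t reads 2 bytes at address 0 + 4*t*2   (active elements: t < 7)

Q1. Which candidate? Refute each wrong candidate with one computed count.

A: A1 gives 1 transaction, not 2
B: A1 gives 1 transaction, not 2
C: A2 gives 2 transactions, not 3
D: A2 gives 1 transaction, not 3
E: all counts match (2,3,1)

Answer: E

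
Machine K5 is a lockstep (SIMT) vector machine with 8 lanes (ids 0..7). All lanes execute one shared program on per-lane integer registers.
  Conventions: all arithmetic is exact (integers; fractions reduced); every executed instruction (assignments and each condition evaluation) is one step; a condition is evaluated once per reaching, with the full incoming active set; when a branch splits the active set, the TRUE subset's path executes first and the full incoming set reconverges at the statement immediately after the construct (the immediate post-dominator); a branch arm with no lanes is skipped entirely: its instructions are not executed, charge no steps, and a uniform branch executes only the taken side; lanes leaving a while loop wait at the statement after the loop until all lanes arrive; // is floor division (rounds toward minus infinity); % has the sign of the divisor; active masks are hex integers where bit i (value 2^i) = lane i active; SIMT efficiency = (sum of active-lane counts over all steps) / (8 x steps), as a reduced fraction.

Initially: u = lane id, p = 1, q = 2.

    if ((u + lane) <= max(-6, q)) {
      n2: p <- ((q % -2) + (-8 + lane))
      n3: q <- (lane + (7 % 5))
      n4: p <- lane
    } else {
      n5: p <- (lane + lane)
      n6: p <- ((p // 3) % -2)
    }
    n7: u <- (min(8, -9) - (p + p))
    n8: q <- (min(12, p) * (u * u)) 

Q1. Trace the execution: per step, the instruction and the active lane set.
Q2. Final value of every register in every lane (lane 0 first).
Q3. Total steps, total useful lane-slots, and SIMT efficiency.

step 0: eval ((u + lane) <= max(-6, q)) 0xff
step 1: p <- ((q % -2) + (-8 + lane)) 0x03
step 2: q <- (lane + (7 % 5))        0x03
step 3: p <- lane                    0x03
step 4: p <- (lane + lane)           0xfc
step 5: p <- ((p // 3) % -2)         0xfc
step 6: u <- (min(8, -9) - (p + p))  0xff
step 7: q <- (min(12, p) * (u * u))  0xff

Answer: 8 steps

u: -9,-11,-7,-9,-9,-7,-9,-9
p: 0,1,-1,0,0,-1,0,0
q: 0,121,-49,0,0,-49,0,0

steps = 8; useful = 42; efficiency = 42/64 = 21/32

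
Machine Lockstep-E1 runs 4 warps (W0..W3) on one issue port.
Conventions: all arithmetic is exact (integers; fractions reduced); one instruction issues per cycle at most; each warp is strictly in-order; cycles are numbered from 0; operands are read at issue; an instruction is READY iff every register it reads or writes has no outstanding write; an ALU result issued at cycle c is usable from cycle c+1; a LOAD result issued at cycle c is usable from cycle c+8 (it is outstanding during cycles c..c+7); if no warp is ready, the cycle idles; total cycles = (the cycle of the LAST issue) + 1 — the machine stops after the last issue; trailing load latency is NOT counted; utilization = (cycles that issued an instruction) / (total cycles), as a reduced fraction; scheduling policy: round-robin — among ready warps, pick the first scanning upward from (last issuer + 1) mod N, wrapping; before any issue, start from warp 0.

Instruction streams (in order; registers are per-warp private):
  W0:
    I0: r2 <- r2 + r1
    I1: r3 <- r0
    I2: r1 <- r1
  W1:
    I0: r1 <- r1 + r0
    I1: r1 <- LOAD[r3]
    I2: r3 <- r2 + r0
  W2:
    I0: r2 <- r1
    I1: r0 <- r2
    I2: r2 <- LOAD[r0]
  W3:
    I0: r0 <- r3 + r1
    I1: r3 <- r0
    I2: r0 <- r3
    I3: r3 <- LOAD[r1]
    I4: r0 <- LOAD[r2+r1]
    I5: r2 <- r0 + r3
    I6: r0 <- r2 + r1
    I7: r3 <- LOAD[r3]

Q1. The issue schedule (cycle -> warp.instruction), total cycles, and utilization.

cycle 0: W0.I0
cycle 1: W1.I0
cycle 2: W2.I0
cycle 3: W3.I0
cycle 4: W0.I1
cycle 5: W1.I1
cycle 6: W2.I1
cycle 7: W3.I1
cycle 8: W0.I2
cycle 9: W1.I2
cycle 10: W2.I2
cycle 11: W3.I2
cycle 12: W3.I3
cycle 13: W3.I4
cycle 14: idle
cycle 15: idle
cycle 16: idle
cycle 17: idle
cycle 18: idle
cycle 19: idle
cycle 20: idle
cycle 21: W3.I5
cycle 22: W3.I6
cycle 23: W3.I7

Answer: 24 cycles, utilization 17/24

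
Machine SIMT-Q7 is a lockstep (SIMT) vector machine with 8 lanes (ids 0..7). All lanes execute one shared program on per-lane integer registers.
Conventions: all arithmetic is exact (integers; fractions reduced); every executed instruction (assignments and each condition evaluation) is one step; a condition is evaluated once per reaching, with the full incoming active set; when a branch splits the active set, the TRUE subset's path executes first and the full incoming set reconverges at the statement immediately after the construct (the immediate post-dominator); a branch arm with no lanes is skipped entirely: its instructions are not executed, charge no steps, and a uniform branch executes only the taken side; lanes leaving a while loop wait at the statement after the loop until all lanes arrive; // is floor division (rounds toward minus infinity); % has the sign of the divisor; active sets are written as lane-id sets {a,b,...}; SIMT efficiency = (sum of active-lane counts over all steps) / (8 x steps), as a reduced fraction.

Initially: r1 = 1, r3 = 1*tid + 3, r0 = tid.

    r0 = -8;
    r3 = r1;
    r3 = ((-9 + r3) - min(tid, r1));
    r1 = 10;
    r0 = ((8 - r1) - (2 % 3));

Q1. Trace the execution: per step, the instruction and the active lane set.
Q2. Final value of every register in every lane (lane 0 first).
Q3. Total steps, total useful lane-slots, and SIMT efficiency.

step 0: r0 <- -8                     {0,1,2,3,4,5,6,7}
step 1: r3 <- r1                     {0,1,2,3,4,5,6,7}
step 2: r3 <- ((-9 + r3) - min(tid, r1)) {0,1,2,3,4,5,6,7}
step 3: r1 <- 10                     {0,1,2,3,4,5,6,7}
step 4: r0 <- ((8 - r1) - (2 % 3))   {0,1,2,3,4,5,6,7}

Answer: 5 steps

r1: 10,10,10,10,10,10,10,10
r3: -8,-9,-9,-9,-9,-9,-9,-9
r0: -4,-4,-4,-4,-4,-4,-4,-4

steps = 5; useful = 40; efficiency = 40/40 = 1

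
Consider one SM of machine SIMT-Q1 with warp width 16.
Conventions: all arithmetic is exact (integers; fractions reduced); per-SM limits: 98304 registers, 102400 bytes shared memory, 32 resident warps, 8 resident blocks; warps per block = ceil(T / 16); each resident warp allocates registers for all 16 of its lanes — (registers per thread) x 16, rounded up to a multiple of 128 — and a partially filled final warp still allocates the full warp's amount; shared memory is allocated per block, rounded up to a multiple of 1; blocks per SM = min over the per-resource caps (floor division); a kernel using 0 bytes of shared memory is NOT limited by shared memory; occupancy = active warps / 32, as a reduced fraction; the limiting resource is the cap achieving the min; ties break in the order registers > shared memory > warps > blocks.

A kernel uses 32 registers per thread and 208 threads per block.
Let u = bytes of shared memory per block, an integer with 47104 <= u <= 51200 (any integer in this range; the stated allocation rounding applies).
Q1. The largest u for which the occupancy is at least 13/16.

Answer: u = 51200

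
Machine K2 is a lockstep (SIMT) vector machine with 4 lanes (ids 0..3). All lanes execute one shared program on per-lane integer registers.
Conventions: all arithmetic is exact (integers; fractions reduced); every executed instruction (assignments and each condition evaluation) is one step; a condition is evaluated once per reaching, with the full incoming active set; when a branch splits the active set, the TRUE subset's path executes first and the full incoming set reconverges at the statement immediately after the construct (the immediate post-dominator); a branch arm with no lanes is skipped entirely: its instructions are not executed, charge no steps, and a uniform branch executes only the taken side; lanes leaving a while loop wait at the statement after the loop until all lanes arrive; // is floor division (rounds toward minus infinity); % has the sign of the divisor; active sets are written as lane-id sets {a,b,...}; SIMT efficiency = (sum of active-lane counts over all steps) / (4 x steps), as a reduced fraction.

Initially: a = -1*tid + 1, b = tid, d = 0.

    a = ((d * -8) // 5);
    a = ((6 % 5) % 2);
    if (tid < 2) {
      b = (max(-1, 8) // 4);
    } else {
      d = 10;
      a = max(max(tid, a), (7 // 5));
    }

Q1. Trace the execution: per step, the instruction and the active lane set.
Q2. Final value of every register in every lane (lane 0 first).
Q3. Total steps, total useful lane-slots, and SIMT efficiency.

step 0: a <- ((d * -8) // 5)         {0,1,2,3}
step 1: a <- ((6 % 5) % 2)           {0,1,2,3}
step 2: eval (tid < 2)               {0,1,2,3}
step 3: b <- (max(-1, 8) // 4)       {0,1}
step 4: d <- 10                      {2,3}
step 5: a <- max(max(tid, a), (7 // 5)) {2,3}

Answer: 6 steps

a: 1,1,2,3
b: 2,2,2,3
d: 0,0,10,10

steps = 6; useful = 18; efficiency = 18/24 = 3/4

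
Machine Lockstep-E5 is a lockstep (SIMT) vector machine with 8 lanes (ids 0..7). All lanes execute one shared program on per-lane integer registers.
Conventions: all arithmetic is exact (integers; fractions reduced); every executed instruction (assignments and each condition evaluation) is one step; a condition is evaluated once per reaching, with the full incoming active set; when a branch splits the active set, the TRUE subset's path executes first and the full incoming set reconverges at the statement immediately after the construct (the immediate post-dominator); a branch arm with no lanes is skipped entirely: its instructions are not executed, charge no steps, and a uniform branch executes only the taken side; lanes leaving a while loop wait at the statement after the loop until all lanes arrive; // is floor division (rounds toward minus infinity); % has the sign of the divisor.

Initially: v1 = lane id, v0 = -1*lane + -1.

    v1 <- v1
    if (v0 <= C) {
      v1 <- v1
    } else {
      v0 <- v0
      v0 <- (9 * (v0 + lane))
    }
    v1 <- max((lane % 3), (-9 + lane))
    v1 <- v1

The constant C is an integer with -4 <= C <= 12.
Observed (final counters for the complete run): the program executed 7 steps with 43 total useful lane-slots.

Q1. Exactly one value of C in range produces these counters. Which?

Answer: C = -4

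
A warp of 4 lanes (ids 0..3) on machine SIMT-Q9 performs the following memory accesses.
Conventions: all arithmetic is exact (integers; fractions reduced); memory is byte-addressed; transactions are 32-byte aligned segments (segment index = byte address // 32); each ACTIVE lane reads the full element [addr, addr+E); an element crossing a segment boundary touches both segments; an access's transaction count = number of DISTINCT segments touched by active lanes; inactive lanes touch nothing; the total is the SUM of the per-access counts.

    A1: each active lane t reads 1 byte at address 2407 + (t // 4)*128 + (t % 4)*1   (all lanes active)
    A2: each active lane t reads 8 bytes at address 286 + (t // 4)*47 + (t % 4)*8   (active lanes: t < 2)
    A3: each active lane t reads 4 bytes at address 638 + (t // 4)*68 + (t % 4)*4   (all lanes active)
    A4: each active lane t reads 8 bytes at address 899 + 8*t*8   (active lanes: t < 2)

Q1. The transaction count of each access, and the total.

A1: 1 transaction
A2: 2 transactions
A3: 2 transactions
A4: 2 transactions

Answer: 1,2,2,2; total 7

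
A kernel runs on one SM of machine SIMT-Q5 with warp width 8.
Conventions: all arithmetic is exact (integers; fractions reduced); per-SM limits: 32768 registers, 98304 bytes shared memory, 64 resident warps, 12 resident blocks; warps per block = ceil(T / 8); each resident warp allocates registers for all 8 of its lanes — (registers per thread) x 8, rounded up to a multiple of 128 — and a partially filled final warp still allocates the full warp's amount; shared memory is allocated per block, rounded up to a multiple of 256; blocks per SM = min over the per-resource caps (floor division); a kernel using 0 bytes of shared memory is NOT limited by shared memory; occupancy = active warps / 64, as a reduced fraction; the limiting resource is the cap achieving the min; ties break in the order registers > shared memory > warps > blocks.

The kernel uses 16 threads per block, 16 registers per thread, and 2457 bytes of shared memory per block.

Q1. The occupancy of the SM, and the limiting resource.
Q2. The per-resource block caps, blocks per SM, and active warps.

Answer: occupancy 3/8, limited by blocks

registers: 128 blocks
shared memory: 38 blocks
warps: 32 blocks
blocks: 12 blocks

Answer: 12 blocks, 24 active warps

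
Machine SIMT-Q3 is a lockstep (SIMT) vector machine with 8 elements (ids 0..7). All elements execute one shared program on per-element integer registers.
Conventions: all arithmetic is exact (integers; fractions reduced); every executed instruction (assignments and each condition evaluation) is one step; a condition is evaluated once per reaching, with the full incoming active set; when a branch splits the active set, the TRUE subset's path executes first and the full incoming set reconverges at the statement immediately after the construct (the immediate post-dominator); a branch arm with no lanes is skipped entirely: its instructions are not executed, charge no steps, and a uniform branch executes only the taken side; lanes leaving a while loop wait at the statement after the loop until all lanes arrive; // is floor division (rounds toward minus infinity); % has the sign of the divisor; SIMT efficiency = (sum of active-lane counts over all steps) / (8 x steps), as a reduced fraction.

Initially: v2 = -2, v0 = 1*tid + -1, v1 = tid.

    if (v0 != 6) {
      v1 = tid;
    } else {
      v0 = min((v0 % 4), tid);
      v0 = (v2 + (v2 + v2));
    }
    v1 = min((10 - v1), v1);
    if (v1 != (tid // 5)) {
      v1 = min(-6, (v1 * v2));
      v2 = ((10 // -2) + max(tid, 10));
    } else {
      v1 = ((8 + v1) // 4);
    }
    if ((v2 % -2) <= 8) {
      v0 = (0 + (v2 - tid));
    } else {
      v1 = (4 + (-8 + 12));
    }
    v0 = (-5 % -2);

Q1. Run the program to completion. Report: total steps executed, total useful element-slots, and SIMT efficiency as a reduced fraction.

Answer: 12 steps, 72 useful, 3/4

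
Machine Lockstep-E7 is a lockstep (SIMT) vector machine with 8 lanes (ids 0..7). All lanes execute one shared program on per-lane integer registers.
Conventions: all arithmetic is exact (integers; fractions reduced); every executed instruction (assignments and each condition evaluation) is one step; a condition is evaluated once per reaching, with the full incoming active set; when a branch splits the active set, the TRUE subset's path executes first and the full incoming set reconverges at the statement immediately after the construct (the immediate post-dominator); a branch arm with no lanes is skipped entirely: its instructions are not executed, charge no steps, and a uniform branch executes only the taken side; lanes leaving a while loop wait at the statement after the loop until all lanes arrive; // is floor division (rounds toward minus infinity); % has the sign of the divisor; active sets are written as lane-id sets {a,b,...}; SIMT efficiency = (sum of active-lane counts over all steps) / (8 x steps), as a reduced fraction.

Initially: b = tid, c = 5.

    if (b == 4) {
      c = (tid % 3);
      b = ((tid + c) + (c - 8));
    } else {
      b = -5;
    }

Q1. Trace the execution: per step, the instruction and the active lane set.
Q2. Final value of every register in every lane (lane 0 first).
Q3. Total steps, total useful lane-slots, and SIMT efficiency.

step 0: eval (b == 4)                {0,1,2,3,4,5,6,7}
step 1: c <- (tid % 3)               {4}
step 2: b <- ((tid + c) + (c - 8))   {4}
step 3: b <- -5                      {0,1,2,3,5,6,7}

Answer: 4 steps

b: -5,-5,-5,-5,-2,-5,-5,-5
c: 5,5,5,5,1,5,5,5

steps = 4; useful = 17; efficiency = 17/32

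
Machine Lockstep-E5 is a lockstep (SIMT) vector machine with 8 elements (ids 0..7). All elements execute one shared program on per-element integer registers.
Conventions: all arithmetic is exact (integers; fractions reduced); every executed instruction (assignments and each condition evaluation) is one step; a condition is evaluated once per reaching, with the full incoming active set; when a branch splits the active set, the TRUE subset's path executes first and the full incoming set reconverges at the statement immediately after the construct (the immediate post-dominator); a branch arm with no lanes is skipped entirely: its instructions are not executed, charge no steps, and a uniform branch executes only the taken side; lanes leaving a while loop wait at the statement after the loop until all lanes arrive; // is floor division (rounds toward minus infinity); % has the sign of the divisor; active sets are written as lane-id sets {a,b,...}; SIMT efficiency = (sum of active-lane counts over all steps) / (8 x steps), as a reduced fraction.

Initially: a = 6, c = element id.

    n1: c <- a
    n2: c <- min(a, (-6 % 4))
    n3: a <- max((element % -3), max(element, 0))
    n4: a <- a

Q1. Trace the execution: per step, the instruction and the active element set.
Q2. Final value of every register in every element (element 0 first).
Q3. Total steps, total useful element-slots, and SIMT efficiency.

step 0: c <- a                       {0,1,2,3,4,5,6,7}
step 1: c <- min(a, (-6 % 4))        {0,1,2,3,4,5,6,7}
step 2: a <- max((element % -3), max(element, 0)) {0,1,2,3,4,5,6,7}
step 3: a <- a                       {0,1,2,3,4,5,6,7}

Answer: 4 steps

a: 0,1,2,3,4,5,6,7
c: 2,2,2,2,2,2,2,2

steps = 4; useful = 32; efficiency = 32/32 = 1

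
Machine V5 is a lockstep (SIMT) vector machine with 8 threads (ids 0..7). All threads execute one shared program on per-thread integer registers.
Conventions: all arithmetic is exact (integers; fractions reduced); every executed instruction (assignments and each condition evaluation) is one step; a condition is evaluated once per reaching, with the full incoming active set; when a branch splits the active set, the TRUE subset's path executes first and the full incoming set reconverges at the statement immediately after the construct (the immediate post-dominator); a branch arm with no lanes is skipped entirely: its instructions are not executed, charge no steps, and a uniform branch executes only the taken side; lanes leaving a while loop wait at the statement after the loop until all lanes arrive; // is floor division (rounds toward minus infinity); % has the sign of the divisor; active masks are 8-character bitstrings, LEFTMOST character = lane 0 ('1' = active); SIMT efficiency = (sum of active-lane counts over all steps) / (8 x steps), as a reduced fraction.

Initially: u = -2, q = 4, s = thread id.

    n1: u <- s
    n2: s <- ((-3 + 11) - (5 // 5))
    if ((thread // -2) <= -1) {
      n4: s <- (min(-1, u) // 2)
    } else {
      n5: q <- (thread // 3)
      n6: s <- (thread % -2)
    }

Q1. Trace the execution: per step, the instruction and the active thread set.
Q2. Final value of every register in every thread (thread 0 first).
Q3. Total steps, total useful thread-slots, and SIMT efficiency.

step 0: u <- s                       11111111
step 1: s <- ((-3 + 11) - (5 // 5))  11111111
step 2: eval ((thread // -2) <= -1)  11111111
step 3: s <- (min(-1, u) // 2)       01111111
step 4: q <- (thread // 3)           10000000
step 5: s <- (thread % -2)           10000000

Answer: 6 steps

u: 0,1,2,3,4,5,6,7
q: 0,4,4,4,4,4,4,4
s: 0,-1,-1,-1,-1,-1,-1,-1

steps = 6; useful = 33; efficiency = 33/48 = 11/16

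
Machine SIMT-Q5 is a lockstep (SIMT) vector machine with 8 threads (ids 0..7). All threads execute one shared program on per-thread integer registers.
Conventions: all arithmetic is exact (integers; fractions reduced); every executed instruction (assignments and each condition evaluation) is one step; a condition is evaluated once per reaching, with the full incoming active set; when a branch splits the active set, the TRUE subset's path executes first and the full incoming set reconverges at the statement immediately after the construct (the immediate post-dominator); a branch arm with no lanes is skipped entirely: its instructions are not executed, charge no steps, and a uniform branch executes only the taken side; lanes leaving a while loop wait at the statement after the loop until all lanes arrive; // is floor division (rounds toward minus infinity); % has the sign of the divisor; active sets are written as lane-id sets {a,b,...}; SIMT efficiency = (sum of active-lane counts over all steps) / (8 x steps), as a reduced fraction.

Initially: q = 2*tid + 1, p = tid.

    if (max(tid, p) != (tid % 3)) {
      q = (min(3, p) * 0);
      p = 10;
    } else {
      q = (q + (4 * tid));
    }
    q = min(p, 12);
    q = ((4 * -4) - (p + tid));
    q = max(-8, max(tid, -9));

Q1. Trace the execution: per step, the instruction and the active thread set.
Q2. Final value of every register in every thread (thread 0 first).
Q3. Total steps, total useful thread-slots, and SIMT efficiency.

step 0: eval (max(tid, p) != (tid % 3)) {0,1,2,3,4,5,6,7}
step 1: q <- (min(3, p) * 0)         {3,4,5,6,7}
step 2: p <- 10                      {3,4,5,6,7}
step 3: q <- (q + (4 * tid))         {0,1,2}
step 4: q <- min(p, 12)              {0,1,2,3,4,5,6,7}
step 5: q <- ((4 * -4) - (p + tid))  {0,1,2,3,4,5,6,7}
step 6: q <- max(-8, max(tid, -9))   {0,1,2,3,4,5,6,7}

Answer: 7 steps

q: 0,1,2,3,4,5,6,7
p: 0,1,2,10,10,10,10,10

steps = 7; useful = 45; efficiency = 45/56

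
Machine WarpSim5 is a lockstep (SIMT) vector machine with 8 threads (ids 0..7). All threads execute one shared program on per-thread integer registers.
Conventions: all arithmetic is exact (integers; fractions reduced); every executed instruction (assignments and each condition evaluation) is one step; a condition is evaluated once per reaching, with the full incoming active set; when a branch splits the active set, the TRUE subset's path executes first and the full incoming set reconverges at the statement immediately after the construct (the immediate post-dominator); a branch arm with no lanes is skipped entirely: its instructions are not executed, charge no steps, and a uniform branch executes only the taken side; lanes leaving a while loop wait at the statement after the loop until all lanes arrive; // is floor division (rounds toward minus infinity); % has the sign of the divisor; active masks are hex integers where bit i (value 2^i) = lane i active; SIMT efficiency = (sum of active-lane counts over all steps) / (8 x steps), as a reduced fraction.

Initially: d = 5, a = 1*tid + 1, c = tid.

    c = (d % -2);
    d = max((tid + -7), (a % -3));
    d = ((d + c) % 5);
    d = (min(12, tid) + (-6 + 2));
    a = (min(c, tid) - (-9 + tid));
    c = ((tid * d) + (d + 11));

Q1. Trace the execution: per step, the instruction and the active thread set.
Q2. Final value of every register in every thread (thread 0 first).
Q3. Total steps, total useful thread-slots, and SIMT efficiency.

step 0: c <- (d % -2)                0xff
step 1: d <- max((tid + -7), (a % -3)) 0xff
step 2: d <- ((d + c) % 5)           0xff
step 3: d <- (min(12, tid) + (-6 + 2)) 0xff
step 4: a <- (min(c, tid) - (-9 + tid)) 0xff
step 5: c <- ((tid * d) + (d + 11))  0xff

Answer: 6 steps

d: -4,-3,-2,-1,0,1,2,3
a: 8,7,6,5,4,3,2,1
c: 7,5,5,7,11,17,25,35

steps = 6; useful = 48; efficiency = 48/48 = 1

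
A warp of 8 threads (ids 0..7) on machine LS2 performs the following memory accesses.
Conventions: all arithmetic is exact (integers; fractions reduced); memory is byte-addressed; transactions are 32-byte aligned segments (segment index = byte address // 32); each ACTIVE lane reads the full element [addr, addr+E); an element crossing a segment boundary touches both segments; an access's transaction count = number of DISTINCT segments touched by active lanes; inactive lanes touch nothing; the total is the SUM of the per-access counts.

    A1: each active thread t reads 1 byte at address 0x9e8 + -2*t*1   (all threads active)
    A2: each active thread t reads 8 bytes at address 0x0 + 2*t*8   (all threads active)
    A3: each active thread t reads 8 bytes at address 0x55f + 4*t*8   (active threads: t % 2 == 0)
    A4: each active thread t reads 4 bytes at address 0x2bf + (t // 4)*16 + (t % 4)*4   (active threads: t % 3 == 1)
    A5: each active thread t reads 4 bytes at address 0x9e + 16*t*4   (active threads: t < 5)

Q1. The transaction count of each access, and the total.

A1: 2 transactions
A2: 4 transactions
A3: 8 transactions
A4: 1 transaction
A5: 10 transactions

Answer: 2,4,8,1,10; total 25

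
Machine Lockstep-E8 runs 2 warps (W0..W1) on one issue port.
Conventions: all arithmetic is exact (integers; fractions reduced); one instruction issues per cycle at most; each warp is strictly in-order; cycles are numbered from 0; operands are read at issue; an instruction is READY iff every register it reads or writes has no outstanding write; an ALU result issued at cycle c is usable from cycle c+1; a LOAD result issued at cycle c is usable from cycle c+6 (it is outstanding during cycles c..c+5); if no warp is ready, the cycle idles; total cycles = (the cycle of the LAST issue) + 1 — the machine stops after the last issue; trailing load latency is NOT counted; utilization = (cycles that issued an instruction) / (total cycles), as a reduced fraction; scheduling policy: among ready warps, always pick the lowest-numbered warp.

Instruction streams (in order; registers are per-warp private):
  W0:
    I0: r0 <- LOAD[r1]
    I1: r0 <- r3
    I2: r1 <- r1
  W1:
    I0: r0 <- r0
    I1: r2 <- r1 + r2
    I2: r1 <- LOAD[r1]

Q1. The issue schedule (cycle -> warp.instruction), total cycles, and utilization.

cycle 0: W0.I0
cycle 1: W1.I0
cycle 2: W1.I1
cycle 3: W1.I2
cycle 4: idle
cycle 5: idle
cycle 6: W0.I1
cycle 7: W0.I2

Answer: 8 cycles, utilization 3/4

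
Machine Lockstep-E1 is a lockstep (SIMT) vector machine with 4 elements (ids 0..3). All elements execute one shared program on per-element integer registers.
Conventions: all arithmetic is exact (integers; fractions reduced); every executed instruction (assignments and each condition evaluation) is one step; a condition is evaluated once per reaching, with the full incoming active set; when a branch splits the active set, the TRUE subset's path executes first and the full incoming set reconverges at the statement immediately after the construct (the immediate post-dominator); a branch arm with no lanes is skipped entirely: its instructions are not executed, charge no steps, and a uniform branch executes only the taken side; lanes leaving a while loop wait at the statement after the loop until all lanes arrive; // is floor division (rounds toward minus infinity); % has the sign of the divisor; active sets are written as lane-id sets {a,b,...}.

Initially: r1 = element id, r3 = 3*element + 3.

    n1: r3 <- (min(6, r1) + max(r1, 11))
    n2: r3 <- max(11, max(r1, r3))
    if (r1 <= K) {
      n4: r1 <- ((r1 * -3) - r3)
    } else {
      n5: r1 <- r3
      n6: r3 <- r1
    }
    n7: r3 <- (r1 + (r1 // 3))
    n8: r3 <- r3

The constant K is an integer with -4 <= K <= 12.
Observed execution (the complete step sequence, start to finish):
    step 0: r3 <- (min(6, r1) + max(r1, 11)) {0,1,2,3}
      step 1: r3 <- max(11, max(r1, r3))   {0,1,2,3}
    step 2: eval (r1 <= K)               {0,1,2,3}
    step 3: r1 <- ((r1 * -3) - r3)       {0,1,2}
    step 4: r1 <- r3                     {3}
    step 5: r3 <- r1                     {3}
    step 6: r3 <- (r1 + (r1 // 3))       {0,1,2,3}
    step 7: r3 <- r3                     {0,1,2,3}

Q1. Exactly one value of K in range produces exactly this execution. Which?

Answer: K = 2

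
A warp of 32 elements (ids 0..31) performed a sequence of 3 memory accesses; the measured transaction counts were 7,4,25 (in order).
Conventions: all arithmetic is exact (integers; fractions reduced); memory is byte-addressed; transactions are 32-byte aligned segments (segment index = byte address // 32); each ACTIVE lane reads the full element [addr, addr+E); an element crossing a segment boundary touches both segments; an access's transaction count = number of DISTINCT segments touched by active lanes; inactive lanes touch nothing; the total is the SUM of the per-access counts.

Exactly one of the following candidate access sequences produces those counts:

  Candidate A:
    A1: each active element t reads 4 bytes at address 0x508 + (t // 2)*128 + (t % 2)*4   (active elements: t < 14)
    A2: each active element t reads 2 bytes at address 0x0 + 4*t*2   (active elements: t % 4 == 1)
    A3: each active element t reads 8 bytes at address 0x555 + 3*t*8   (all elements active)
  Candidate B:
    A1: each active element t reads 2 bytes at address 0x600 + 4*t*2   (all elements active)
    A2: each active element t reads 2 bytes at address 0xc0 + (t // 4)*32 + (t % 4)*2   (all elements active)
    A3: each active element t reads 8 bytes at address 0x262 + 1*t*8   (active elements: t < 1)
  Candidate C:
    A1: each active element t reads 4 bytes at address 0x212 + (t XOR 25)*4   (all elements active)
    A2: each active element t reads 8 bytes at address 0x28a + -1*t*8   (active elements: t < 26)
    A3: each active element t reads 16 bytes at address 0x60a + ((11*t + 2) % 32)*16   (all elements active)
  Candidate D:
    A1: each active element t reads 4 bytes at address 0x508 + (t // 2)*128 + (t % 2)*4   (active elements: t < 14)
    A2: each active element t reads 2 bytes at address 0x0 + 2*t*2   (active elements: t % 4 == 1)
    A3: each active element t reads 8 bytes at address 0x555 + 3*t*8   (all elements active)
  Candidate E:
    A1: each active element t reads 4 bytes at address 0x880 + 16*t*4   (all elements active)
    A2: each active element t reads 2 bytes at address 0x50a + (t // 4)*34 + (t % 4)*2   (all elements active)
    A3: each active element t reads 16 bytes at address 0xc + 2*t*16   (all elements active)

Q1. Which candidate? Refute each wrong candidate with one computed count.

A: A2 gives 8 transactions, not 4
B: A1 gives 8 transactions, not 7
C: A1 gives 5 transactions, not 7
E: A1 gives 32 transactions, not 7
D: all counts match (7,4,25)

Answer: D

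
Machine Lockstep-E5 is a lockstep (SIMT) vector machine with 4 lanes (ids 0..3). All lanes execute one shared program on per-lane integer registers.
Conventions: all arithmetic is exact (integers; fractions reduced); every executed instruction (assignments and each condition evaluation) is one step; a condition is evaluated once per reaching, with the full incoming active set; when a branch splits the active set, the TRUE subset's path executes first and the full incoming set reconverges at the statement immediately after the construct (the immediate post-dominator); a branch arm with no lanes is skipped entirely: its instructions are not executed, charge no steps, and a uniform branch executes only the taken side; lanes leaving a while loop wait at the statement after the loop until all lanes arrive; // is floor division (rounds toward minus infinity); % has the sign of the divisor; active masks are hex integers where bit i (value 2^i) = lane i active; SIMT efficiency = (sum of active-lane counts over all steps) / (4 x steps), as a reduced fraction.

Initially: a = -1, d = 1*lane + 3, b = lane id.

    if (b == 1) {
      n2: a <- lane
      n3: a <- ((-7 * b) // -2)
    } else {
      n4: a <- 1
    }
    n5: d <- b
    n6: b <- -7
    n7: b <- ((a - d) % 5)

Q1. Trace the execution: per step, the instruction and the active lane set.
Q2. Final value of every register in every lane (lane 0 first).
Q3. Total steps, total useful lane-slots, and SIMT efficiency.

step 0: eval (b == 1)                0xf
step 1: a <- lane                    0x2
step 2: a <- ((-7 * b) // -2)        0x2
step 3: a <- 1                       0xd
step 4: d <- b                       0xf
step 5: b <- -7                      0xf
step 6: b <- ((a - d) % 5)           0xf

Answer: 7 steps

a: 1,3,1,1
d: 0,1,2,3
b: 1,2,4,3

steps = 7; useful = 21; efficiency = 21/28 = 3/4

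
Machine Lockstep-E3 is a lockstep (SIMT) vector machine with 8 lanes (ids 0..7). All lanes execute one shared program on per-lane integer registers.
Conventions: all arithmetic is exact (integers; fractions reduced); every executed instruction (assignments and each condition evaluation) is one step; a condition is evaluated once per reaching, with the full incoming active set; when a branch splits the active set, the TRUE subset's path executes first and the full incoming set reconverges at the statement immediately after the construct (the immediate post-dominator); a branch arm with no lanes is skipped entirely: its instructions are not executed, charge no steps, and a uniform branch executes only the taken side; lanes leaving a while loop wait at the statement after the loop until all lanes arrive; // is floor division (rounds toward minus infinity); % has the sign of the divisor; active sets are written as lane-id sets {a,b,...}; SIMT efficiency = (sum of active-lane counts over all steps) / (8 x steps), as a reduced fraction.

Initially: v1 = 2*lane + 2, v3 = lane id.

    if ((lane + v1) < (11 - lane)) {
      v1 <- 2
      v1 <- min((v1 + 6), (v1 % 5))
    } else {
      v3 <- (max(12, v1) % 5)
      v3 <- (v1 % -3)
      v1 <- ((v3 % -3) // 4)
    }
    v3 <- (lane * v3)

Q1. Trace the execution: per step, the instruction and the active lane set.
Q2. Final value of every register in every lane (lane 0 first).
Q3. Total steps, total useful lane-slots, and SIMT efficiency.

step 0: eval ((lane + v1) < (11 - lane)) {0,1,2,3,4,5,6,7}
step 1: v1 <- 2                      {0,1,2}
step 2: v1 <- min((v1 + 6), (v1 % 5)) {0,1,2}
step 3: v3 <- (max(12, v1) % 5)      {3,4,5,6,7}
step 4: v3 <- (v1 % -3)              {3,4,5,6,7}
step 5: v1 <- ((v3 % -3) // 4)       {3,4,5,6,7}
step 6: v3 <- (lane * v3)            {0,1,2,3,4,5,6,7}

Answer: 7 steps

v1: 2,2,2,-1,-1,0,-1,-1
v3: 0,1,4,-3,-8,0,-6,-14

steps = 7; useful = 37; efficiency = 37/56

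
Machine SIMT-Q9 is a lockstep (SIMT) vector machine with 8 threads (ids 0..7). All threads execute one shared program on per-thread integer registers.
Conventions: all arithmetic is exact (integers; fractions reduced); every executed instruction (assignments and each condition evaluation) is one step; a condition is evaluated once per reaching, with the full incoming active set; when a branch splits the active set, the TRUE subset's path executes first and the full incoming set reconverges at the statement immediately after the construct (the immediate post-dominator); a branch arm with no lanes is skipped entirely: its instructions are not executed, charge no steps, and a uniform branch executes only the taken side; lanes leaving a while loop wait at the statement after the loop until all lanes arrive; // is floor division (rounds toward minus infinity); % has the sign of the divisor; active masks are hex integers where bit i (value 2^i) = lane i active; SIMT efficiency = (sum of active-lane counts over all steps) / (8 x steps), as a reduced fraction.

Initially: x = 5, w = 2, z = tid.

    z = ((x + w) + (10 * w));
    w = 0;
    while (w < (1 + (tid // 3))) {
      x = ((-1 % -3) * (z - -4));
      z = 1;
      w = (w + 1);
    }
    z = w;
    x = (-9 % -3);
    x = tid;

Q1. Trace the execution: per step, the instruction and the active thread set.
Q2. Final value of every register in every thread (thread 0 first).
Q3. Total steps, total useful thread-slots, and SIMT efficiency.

step 0: z <- ((x + w) + (10 * w))    0xff
step 1: w <- 0                       0xff
step 2: eval (w < (1 + (tid // 3)))  0xff
step 3: x <- ((-1 % -3) * (z - -4))  0xff
step 4: z <- 1                       0xff
step 5: w <- (w + 1)                 0xff
step 6: eval (w < (1 + (tid // 3)))  0xff
step 7: x <- ((-1 % -3) * (z - -4))  0xf8
step 8: z <- 1                       0xf8
step 9: w <- (w + 1)                 0xf8
step 10: eval (w < (1 + (tid // 3)))  0xf8
step 11: x <- ((-1 % -3) * (z - -4))  0xc0
step 12: z <- 1                       0xc0
step 13: w <- (w + 1)                 0xc0
step 14: eval (w < (1 + (tid // 3)))  0xc0
step 15: z <- w                       0xff
step 16: x <- (-9 % -3)               0xff
step 17: x <- tid                     0xff

Answer: 18 steps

x: 0,1,2,3,4,5,6,7
w: 1,1,1,2,2,2,3,3
z: 1,1,1,2,2,2,3,3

steps = 18; useful = 108; efficiency = 108/144 = 3/4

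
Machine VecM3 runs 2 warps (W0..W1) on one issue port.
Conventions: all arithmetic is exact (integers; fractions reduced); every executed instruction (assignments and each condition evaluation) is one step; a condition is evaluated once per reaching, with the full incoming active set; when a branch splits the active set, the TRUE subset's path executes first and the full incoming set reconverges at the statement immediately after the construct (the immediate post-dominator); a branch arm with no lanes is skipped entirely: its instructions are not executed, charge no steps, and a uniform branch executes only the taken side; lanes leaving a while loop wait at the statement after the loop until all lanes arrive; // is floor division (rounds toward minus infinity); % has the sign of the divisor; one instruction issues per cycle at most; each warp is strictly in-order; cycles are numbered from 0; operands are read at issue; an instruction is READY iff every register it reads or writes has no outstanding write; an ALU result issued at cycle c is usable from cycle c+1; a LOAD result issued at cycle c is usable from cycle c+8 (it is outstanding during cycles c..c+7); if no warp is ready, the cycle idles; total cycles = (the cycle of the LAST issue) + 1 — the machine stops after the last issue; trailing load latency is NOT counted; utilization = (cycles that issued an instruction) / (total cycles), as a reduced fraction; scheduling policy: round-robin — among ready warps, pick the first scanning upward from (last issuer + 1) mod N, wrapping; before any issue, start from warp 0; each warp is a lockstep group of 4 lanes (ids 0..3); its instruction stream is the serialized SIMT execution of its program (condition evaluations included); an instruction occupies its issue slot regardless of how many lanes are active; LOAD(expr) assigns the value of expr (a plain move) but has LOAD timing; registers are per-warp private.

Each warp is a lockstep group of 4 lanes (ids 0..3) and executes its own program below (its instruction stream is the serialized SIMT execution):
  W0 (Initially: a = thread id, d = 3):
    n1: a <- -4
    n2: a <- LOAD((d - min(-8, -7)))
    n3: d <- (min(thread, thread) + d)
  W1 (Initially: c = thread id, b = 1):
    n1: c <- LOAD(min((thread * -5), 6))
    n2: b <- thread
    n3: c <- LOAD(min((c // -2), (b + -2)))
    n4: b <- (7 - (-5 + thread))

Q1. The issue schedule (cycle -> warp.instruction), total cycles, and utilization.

cycle 0: W0.I0
cycle 1: W1.I0
cycle 2: W0.I1
cycle 3: W1.I1
cycle 4: W0.I2
cycle 5: idle
cycle 6: idle
cycle 7: idle
cycle 8: idle
cycle 9: W1.I2
cycle 10: W1.I3

Answer: 11 cycles, utilization 7/11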